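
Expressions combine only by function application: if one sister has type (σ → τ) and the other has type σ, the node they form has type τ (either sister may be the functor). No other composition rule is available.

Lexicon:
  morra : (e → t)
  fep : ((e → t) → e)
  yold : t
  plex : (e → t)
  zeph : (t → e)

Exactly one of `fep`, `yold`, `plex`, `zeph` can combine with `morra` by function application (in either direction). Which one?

fep — combines: fep : ((e → t) → e) takes morra : (e → t) as argument, giving e.
yold : t — morra needs e; yold needs nothing (atomic); neither fits.
plex : (e → t) — morra needs e; plex needs e; neither fits.
zeph : (t → e) — morra needs e; zeph needs t; neither fits.

fep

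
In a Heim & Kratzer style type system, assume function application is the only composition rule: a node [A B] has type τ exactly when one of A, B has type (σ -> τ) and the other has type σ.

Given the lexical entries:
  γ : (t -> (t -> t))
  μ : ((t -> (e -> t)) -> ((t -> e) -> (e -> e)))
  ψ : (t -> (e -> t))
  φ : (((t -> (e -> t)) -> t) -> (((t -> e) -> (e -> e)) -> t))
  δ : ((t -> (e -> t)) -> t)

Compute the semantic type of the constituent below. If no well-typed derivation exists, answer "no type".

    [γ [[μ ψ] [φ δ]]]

[μ ψ]: μ is ((t -> (e -> t)) -> ((t -> e) -> (e -> e))), ψ is (t -> (e -> t)); result ((t -> e) -> (e -> e)).
[φ δ]: φ is (((t -> (e -> t)) -> t) -> (((t -> e) -> (e -> e)) -> t)), δ is ((t -> (e -> t)) -> t); result (((t -> e) -> (e -> e)) -> t).
[[μ ψ] [φ δ]]: [φ δ] is (((t -> e) -> (e -> e)) -> t), [μ ψ] is ((t -> e) -> (e -> e)); result t.
[γ [[μ ψ] [φ δ]]]: γ is (t -> (t -> t)), [[μ ψ] [φ δ]] is t; result (t -> t).

(t -> t)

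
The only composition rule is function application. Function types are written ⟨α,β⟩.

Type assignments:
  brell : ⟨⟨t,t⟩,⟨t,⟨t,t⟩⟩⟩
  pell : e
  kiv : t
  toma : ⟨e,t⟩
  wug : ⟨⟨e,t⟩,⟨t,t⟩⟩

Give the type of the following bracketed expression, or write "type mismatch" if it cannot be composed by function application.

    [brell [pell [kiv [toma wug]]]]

type mismatch

[toma wug]: ⟨⟨e,t⟩,⟨t,t⟩⟩ applied to ⟨e,t⟩ yields ⟨t,t⟩.
[kiv [toma wug]]: ⟨t,t⟩ applied to t yields t.
At [pell [kiv [toma wug]]]: neither e nor t can take the other as argument; the node is ill-typed.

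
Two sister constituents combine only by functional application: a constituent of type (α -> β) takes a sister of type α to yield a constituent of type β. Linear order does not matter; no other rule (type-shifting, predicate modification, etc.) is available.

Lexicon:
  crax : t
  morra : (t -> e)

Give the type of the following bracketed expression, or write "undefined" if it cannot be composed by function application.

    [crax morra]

e

[crax morra]: functor morra : (t -> e), argument crax : t; result e.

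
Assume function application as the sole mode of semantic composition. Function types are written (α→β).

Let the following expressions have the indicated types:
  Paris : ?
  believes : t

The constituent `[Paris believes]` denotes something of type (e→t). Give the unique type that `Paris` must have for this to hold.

(t→(e→t))

[Paris believes] is required to be (e→t). believes : t cannot yield (e→t) as functor, so Paris : (t→(e→t)).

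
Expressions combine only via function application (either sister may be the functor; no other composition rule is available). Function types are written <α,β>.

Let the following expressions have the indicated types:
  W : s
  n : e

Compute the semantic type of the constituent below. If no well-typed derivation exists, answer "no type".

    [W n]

no type

[W n]: s with e — neither is a function whose domain matches the other; composition fails here.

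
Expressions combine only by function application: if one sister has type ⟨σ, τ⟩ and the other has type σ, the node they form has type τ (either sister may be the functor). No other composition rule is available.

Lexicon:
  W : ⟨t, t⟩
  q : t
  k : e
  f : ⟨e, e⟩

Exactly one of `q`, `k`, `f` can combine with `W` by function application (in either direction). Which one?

q

q — combines: W : ⟨t, t⟩ takes q : t as argument, giving t.
k : e — W needs t; k needs nothing (atomic); neither fits.
f : ⟨e, e⟩ — W needs t; f needs e; neither fits.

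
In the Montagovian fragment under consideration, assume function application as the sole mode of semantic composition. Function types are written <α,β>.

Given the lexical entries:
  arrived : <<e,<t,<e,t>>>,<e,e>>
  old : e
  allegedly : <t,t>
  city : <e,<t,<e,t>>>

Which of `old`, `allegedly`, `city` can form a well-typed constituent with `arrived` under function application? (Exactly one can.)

city

old : e — arrived needs <e,<t,<e,t>>>; old needs nothing (atomic); neither fits.
allegedly : <t,t> — arrived needs <e,<t,<e,t>>>; allegedly needs t; neither fits.
city — combines: arrived : <<e,<t,<e,t>>>,<e,e>> takes city : <e,<t,<e,t>>> as argument, giving <e,e>.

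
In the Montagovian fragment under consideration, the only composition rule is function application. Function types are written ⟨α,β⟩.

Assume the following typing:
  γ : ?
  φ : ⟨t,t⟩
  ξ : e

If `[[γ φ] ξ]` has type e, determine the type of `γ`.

⟨⟨t,t⟩,⟨e,e⟩⟩

For [[γ φ] ξ] to have type e with ξ of type e, [γ φ] must be the function: [γ φ] : ⟨e,e⟩.
For [γ φ] to have type ⟨e,e⟩ with φ of type ⟨t,t⟩, γ must be the function: γ : ⟨⟨t,t⟩,⟨e,e⟩⟩.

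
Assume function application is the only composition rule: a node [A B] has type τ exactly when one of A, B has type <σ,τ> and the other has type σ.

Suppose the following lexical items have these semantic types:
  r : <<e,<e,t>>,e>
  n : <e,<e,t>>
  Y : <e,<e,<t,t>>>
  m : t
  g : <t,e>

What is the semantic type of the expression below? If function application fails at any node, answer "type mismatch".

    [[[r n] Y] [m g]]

<t,t>

[r n]: functor r : <<e,<e,t>>,e>, argument n : <e,<e,t>>; result e.
[[r n] Y]: functor Y : <e,<e,<t,t>>>, argument [r n] : e; result <e,<t,t>>.
[m g]: functor g : <t,e>, argument m : t; result e.
[[[r n] Y] [m g]]: functor [[r n] Y] : <e,<t,t>>, argument [m g] : e; result <t,t>.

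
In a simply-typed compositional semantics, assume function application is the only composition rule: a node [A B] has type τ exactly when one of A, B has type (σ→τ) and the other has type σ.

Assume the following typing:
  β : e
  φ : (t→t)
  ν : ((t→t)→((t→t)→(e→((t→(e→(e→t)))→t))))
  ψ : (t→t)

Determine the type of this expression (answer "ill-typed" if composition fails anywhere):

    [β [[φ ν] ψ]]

[φ ν]: ν is ((t→t)→((t→t)→(e→((t→(e→(e→t)))→t)))), φ is (t→t); result ((t→t)→(e→((t→(e→(e→t)))→t))).
[[φ ν] ψ]: [φ ν] is ((t→t)→(e→((t→(e→(e→t)))→t))), ψ is (t→t); result (e→((t→(e→(e→t)))→t)).
[β [[φ ν] ψ]]: [[φ ν] ψ] is (e→((t→(e→(e→t)))→t)), β is e; result ((t→(e→(e→t)))→t).

((t→(e→(e→t)))→t)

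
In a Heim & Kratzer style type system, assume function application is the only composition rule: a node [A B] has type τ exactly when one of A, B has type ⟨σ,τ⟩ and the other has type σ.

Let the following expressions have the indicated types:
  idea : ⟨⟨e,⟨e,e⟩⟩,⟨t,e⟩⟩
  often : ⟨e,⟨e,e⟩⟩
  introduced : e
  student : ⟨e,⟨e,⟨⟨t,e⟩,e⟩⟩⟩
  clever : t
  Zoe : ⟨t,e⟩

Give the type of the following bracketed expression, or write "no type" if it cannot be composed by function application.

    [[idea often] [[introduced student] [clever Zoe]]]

e

[idea often]: ⟨⟨e,⟨e,e⟩⟩,⟨t,e⟩⟩ applied to ⟨e,⟨e,e⟩⟩ yields ⟨t,e⟩.
[introduced student]: ⟨e,⟨e,⟨⟨t,e⟩,e⟩⟩⟩ applied to e yields ⟨e,⟨⟨t,e⟩,e⟩⟩.
[clever Zoe]: ⟨t,e⟩ applied to t yields e.
[[introduced student] [clever Zoe]]: ⟨e,⟨⟨t,e⟩,e⟩⟩ applied to e yields ⟨⟨t,e⟩,e⟩.
[[idea often] [[introduced student] [clever Zoe]]]: ⟨⟨t,e⟩,e⟩ applied to ⟨t,e⟩ yields e.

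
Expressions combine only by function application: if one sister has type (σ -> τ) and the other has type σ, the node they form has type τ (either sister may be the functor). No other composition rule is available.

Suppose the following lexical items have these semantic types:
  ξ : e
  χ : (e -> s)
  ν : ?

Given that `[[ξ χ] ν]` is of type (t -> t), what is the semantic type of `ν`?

(s -> (t -> t))

[[ξ χ] ν] is required to be (t -> t). [ξ χ] : s cannot yield (t -> t) as functor, so ν : (s -> (t -> t)).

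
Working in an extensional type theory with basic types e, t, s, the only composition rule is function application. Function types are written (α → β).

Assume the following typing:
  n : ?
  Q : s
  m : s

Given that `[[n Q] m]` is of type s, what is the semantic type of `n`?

For [[n Q] m] to have type s with m of type s, [n Q] must be the function: [n Q] : (s → s).
For [n Q] to have type (s → s) with Q of type s, n must be the function: n : (s → (s → s)).

(s → (s → s))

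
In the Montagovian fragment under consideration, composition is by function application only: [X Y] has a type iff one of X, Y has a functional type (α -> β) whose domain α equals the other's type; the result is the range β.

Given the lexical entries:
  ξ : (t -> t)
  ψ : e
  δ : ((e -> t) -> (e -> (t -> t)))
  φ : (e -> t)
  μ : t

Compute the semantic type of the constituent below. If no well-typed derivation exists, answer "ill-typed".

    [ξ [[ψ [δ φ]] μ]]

t

[δ φ]: ((e -> t) -> (e -> (t -> t))) applied to (e -> t) yields (e -> (t -> t)).
[ψ [δ φ]]: (e -> (t -> t)) applied to e yields (t -> t).
[[ψ [δ φ]] μ]: (t -> t) applied to t yields t.
[ξ [[ψ [δ φ]] μ]]: (t -> t) applied to t yields t.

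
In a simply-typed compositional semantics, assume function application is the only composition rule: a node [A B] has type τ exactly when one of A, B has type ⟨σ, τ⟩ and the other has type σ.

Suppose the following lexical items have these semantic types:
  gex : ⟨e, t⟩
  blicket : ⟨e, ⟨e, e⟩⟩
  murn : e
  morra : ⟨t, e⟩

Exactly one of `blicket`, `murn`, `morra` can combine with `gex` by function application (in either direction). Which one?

murn

blicket : ⟨e, ⟨e, e⟩⟩ — does not combine with gex.
murn — combines: gex : ⟨e, t⟩ takes murn : e as argument, giving t.
morra : ⟨t, e⟩ — does not combine with gex.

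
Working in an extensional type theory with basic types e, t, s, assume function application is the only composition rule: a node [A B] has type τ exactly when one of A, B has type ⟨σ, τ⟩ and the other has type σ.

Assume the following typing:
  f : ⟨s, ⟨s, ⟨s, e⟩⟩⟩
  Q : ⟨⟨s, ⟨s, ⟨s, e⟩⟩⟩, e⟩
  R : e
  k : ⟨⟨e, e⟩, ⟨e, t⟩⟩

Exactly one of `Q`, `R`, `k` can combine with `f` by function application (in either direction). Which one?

Q — combines: Q : ⟨⟨s, ⟨s, ⟨s, e⟩⟩⟩, e⟩ takes f : ⟨s, ⟨s, ⟨s, e⟩⟩⟩ as argument, giving e.
R : e — neither side's domain matches the other.
k : ⟨⟨e, e⟩, ⟨e, t⟩⟩ — neither side's domain matches the other.

Q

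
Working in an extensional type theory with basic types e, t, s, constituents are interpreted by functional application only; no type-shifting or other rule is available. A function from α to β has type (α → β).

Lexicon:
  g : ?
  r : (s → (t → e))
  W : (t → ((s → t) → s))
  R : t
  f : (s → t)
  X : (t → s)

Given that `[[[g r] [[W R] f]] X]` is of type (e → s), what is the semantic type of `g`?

At [[[g r] [[W R] f]] X] (required: (e → s)): X is (t → s), which is not a function with range (e → s); hence [[g r] [[W R] f]] is the functor — type ((t → s) → (e → s)).
At [[g r] [[W R] f]] (required: ((t → s) → (e → s))): [[W R] f] is s, which is not a function with range ((t → s) → (e → s)); hence [g r] is the functor — type (s → ((t → s) → (e → s))).
At [g r] (required: (s → ((t → s) → (e → s)))): r is (s → (t → e)), which is not a function with range (s → ((t → s) → (e → s))); hence g is the functor — type ((s → (t → e)) → (s → ((t → s) → (e → s)))).

((s → (t → e)) → (s → ((t → s) → (e → s))))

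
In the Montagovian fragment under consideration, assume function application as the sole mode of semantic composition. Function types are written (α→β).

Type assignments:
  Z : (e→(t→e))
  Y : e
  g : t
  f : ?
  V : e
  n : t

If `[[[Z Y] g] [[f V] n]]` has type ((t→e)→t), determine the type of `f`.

At [[[Z Y] g] [[f V] n]] (required: ((t→e)→t)): [[Z Y] g] is e, which is not a function with range ((t→e)→t); hence [[f V] n] is the functor — type (e→((t→e)→t)).
At [[f V] n] (required: (e→((t→e)→t))): n is t, which is not a function with range (e→((t→e)→t)); hence [f V] is the functor — type (t→(e→((t→e)→t))).
At [f V] (required: (t→(e→((t→e)→t)))): V is e, which is not a function with range (t→(e→((t→e)→t))); hence f is the functor — type (e→(t→(e→((t→e)→t)))).

(e→(t→(e→((t→e)→t))))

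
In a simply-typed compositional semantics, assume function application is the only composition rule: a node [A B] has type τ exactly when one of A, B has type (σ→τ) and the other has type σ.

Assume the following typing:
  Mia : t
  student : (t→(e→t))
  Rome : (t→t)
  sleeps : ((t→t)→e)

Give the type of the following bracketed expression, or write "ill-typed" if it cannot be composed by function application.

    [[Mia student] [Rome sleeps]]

At [Mia student], student : (t→(e→t)) takes Mia : t, giving (e→t).
At [Rome sleeps], sleeps : ((t→t)→e) takes Rome : (t→t), giving e.
At [[Mia student] [Rome sleeps]], [Mia student] : (e→t) takes [Rome sleeps] : e, giving t.

t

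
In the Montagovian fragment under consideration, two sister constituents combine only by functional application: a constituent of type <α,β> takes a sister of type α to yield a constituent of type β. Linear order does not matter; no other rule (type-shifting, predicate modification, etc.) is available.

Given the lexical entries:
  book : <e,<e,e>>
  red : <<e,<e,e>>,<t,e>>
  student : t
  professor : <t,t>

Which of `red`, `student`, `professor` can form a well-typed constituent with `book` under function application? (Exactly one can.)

red

red — combines: red : <<e,<e,e>>,<t,e>> takes book : <e,<e,e>> as argument, giving <t,e>.
student : t — does not combine with book.
professor : <t,t> — does not combine with book.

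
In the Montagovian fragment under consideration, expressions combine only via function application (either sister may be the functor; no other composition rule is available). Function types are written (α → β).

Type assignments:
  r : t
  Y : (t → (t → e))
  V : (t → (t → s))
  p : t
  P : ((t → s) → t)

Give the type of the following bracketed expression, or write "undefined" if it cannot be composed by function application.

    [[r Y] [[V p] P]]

[r Y] — Y of type (t → (t → e)) combines with r of type t: type (t → e).
[V p] — V of type (t → (t → s)) combines with p of type t: type (t → s).
[[V p] P] — P of type ((t → s) → t) combines with [V p] of type (t → s): type t.
[[r Y] [[V p] P]] — [r Y] of type (t → e) combines with [[V p] P] of type t: type e.

e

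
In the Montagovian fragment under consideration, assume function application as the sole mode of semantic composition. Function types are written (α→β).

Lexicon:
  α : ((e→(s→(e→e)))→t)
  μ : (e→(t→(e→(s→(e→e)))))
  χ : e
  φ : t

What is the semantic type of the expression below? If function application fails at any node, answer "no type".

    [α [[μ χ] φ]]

t

[μ χ]: functor μ : (e→(t→(e→(s→(e→e))))), argument χ : e; result (t→(e→(s→(e→e)))).
[[μ χ] φ]: functor [μ χ] : (t→(e→(s→(e→e)))), argument φ : t; result (e→(s→(e→e))).
[α [[μ χ] φ]]: functor α : ((e→(s→(e→e)))→t), argument [[μ χ] φ] : (e→(s→(e→e))); result t.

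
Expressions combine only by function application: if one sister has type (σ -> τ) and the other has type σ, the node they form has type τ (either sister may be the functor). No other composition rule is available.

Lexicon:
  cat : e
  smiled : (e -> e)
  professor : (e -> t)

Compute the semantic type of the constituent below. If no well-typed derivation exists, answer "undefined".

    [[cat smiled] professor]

[cat smiled] — smiled of type (e -> e) combines with cat of type e: type e.
[[cat smiled] professor] — professor of type (e -> t) combines with [cat smiled] of type e: type t.

t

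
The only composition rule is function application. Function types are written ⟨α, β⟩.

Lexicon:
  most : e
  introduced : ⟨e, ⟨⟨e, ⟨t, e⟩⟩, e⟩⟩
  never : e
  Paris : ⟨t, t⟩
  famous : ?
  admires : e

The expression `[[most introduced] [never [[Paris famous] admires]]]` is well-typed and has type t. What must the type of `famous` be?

⟨⟨t, t⟩, ⟨e, ⟨e, ⟨⟨⟨e, ⟨t, e⟩⟩, e⟩, t⟩⟩⟩⟩

[[most introduced] [never [[Paris famous] admires]]] must have type t. The sister [most introduced] has type ⟨⟨e, ⟨t, e⟩⟩, e⟩; that is not a function onto t, so [never [[Paris famous] admires]] must be the functor, of type ⟨⟨⟨e, ⟨t, e⟩⟩, e⟩, t⟩.
[never [[Paris famous] admires]] must have type ⟨⟨⟨e, ⟨t, e⟩⟩, e⟩, t⟩. The sister never has type e; that is not a function onto ⟨⟨⟨e, ⟨t, e⟩⟩, e⟩, t⟩, so [[Paris famous] admires] must be the functor, of type ⟨e, ⟨⟨⟨e, ⟨t, e⟩⟩, e⟩, t⟩⟩.
[[Paris famous] admires] must have type ⟨e, ⟨⟨⟨e, ⟨t, e⟩⟩, e⟩, t⟩⟩. The sister admires has type e; that is not a function onto ⟨e, ⟨⟨⟨e, ⟨t, e⟩⟩, e⟩, t⟩⟩, so [Paris famous] must be the functor, of type ⟨e, ⟨e, ⟨⟨⟨e, ⟨t, e⟩⟩, e⟩, t⟩⟩⟩.
[Paris famous] must have type ⟨e, ⟨e, ⟨⟨⟨e, ⟨t, e⟩⟩, e⟩, t⟩⟩⟩. The sister Paris has type ⟨t, t⟩; that is not a function onto ⟨e, ⟨e, ⟨⟨⟨e, ⟨t, e⟩⟩, e⟩, t⟩⟩⟩, so famous must be the functor, of type ⟨⟨t, t⟩, ⟨e, ⟨e, ⟨⟨⟨e, ⟨t, e⟩⟩, e⟩, t⟩⟩⟩⟩.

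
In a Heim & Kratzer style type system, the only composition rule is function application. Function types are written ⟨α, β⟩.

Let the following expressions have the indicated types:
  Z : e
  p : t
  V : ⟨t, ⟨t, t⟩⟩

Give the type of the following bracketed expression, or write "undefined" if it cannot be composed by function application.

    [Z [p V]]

undefined

[p V]: ⟨t, ⟨t, t⟩⟩ applied to t yields ⟨t, t⟩.
[Z [p V]]: e and ⟨t, t⟩ cannot combine by function application — type clash.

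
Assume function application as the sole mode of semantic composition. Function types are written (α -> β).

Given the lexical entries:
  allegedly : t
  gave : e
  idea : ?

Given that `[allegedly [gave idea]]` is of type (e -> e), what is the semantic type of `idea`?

(e -> (t -> (e -> e)))

For [allegedly [gave idea]] to have type (e -> e) with allegedly of type t, [gave idea] must be the function: [gave idea] : (t -> (e -> e)).
For [gave idea] to have type (t -> (e -> e)) with gave of type e, idea must be the function: idea : (e -> (t -> (e -> e))).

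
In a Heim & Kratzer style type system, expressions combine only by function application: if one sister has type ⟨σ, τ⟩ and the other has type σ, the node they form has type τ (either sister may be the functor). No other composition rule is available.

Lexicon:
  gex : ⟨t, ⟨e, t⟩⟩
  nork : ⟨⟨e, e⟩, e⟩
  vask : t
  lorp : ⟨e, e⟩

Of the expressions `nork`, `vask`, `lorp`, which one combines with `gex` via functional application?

nork : ⟨⟨e, e⟩, e⟩ — neither side's domain matches the other.
vask — combines: gex : ⟨t, ⟨e, t⟩⟩ takes vask : t as argument, giving ⟨e, t⟩.
lorp : ⟨e, e⟩ — neither side's domain matches the other.

vask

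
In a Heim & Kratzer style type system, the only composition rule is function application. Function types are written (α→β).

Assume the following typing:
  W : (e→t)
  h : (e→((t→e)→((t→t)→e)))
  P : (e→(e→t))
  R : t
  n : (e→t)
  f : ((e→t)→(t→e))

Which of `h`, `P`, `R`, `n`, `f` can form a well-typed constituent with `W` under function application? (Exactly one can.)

h : (e→((t→e)→((t→t)→e))) — neither side's domain matches the other.
P : (e→(e→t)) — neither side's domain matches the other.
R : t — neither side's domain matches the other.
n : (e→t) — neither side's domain matches the other.
f — combines: f : ((e→t)→(t→e)) takes W : (e→t) as argument, giving (t→e).

f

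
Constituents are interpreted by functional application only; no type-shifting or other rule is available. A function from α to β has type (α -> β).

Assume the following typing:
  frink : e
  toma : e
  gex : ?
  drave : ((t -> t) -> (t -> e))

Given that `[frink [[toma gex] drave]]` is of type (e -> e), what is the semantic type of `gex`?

[frink [[toma gex] drave]] is required to be (e -> e). frink : e cannot yield (e -> e) as functor, so [[toma gex] drave] : (e -> (e -> e)).
[[toma gex] drave] is required to be (e -> (e -> e)). drave : ((t -> t) -> (t -> e)) cannot yield (e -> (e -> e)) as functor, so [toma gex] : (((t -> t) -> (t -> e)) -> (e -> (e -> e))).
[toma gex] is required to be (((t -> t) -> (t -> e)) -> (e -> (e -> e))). toma : e cannot yield (((t -> t) -> (t -> e)) -> (e -> (e -> e))) as functor, so gex : (e -> (((t -> t) -> (t -> e)) -> (e -> (e -> e)))).

(e -> (((t -> t) -> (t -> e)) -> (e -> (e -> e))))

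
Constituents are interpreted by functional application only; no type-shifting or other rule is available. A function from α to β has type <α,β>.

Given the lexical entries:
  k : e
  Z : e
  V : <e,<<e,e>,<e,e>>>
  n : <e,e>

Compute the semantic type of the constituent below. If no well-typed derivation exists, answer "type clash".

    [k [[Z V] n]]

At [Z V], V : <e,<<e,e>,<e,e>>> takes Z : e, giving <<e,e>,<e,e>>.
At [[Z V] n], [Z V] : <<e,e>,<e,e>> takes n : <e,e>, giving <e,e>.
At [k [[Z V] n]], [[Z V] n] : <e,e> takes k : e, giving e.

e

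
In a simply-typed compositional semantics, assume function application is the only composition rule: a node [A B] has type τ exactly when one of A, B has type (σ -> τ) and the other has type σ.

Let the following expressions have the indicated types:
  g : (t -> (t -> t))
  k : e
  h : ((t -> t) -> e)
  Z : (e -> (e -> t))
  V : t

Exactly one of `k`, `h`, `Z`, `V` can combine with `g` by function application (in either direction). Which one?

k : e — no; g wants t, and k wants nothing (atomic).
h : ((t -> t) -> e) — no; g wants t, and h wants (t -> t).
Z : (e -> (e -> t)) — no; g wants t, and Z wants e.
V — combines: g : (t -> (t -> t)) takes V : t as argument, giving (t -> t).

V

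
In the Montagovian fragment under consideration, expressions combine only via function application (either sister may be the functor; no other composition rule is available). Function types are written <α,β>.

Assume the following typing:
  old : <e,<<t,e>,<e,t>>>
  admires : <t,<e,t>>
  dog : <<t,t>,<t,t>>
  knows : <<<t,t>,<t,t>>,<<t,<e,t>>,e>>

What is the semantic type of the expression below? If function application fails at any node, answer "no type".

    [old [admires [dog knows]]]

At [dog knows], knows : <<<t,t>,<t,t>>,<<t,<e,t>>,e>> takes dog : <<t,t>,<t,t>>, giving <<t,<e,t>>,e>.
At [admires [dog knows]], [dog knows] : <<t,<e,t>>,e> takes admires : <t,<e,t>>, giving e.
At [old [admires [dog knows]]], old : <e,<<t,e>,<e,t>>> takes [admires [dog knows]] : e, giving <<t,e>,<e,t>>.

<<t,e>,<e,t>>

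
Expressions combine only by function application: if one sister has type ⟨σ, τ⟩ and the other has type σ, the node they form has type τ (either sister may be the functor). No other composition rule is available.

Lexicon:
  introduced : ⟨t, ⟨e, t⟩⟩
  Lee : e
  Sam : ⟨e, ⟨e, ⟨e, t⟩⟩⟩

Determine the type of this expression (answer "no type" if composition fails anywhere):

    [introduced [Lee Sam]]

[Lee Sam]: Sam is ⟨e, ⟨e, ⟨e, t⟩⟩⟩, Lee is e; result ⟨e, ⟨e, t⟩⟩.
[introduced [Lee Sam]]: ⟨t, ⟨e, t⟩⟩ with ⟨e, ⟨e, t⟩⟩ — neither is a function whose domain matches the other; composition fails here.

no type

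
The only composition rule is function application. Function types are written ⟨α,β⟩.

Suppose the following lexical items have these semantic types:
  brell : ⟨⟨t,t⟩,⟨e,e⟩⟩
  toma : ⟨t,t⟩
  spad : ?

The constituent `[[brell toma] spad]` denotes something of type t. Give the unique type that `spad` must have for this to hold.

[[brell toma] spad] must have type t. The sister [brell toma] has type ⟨e,e⟩; that is not a function onto t, so spad must be the functor, of type ⟨⟨e,e⟩,t⟩.

⟨⟨e,e⟩,t⟩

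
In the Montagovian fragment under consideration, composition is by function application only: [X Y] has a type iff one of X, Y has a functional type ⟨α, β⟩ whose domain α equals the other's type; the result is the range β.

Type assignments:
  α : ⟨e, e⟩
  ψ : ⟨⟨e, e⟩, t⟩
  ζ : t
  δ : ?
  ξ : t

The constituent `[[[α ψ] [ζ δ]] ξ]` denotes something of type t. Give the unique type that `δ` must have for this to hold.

[[[α ψ] [ζ δ]] ξ] must have type t. The sister ξ has type t; that is not a function onto t, so [[α ψ] [ζ δ]] must be the functor, of type ⟨t, t⟩.
[[α ψ] [ζ δ]] must have type ⟨t, t⟩. The sister [α ψ] has type t; that is not a function onto ⟨t, t⟩, so [ζ δ] must be the functor, of type ⟨t, ⟨t, t⟩⟩.
[ζ δ] must have type ⟨t, ⟨t, t⟩⟩. The sister ζ has type t; that is not a function onto ⟨t, ⟨t, t⟩⟩, so δ must be the functor, of type ⟨t, ⟨t, ⟨t, t⟩⟩⟩.

⟨t, ⟨t, ⟨t, t⟩⟩⟩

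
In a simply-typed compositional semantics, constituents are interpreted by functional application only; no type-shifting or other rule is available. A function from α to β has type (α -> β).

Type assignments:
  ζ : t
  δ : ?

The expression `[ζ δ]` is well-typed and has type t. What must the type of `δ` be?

(t -> t)

[ζ δ] must have type t. The sister ζ has type t; that is not a function onto t, so δ must be the functor, of type (t -> t).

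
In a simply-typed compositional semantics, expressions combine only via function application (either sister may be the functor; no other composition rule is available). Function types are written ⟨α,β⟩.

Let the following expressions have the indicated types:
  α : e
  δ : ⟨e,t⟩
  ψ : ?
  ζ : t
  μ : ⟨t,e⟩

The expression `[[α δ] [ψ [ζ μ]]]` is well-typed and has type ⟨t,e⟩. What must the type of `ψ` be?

⟨e,⟨t,⟨t,e⟩⟩⟩

For [[α δ] [ψ [ζ μ]]] to have type ⟨t,e⟩ with [α δ] of type t, [ψ [ζ μ]] must be the function: [ψ [ζ μ]] : ⟨t,⟨t,e⟩⟩.
For [ψ [ζ μ]] to have type ⟨t,⟨t,e⟩⟩ with [ζ μ] of type e, ψ must be the function: ψ : ⟨e,⟨t,⟨t,e⟩⟩⟩.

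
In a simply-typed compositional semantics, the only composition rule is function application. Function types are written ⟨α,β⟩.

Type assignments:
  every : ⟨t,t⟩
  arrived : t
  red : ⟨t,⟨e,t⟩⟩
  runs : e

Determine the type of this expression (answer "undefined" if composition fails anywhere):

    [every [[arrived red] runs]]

[arrived red] — red of type ⟨t,⟨e,t⟩⟩ combines with arrived of type t: type ⟨e,t⟩.
[[arrived red] runs] — [arrived red] of type ⟨e,t⟩ combines with runs of type e: type t.
[every [[arrived red] runs]] — every of type ⟨t,t⟩ combines with [[arrived red] runs] of type t: type t.

t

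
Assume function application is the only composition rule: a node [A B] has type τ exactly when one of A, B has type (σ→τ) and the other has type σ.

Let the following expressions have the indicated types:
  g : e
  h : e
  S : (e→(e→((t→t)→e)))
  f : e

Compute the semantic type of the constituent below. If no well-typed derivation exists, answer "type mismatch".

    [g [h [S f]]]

type mismatch

[S f]: functor S : (e→(e→((t→t)→e))), argument f : e; result (e→((t→t)→e)).
[h [S f]]: functor [S f] : (e→((t→t)→e)), argument h : e; result ((t→t)→e).
[g [h [S f]]]: e with ((t→t)→e) — neither is a function whose domain matches the other; composition fails here.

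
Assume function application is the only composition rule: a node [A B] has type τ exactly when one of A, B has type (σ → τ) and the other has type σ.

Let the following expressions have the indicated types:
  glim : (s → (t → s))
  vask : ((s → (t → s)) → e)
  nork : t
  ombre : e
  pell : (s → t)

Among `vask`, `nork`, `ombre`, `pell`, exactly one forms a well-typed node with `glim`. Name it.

vask

vask — combines: vask : ((s → (t → s)) → e) takes glim : (s → (t → s)) as argument, giving e.
nork : t — no; glim wants s, and nork wants nothing (atomic).
ombre : e — no; glim wants s, and ombre wants nothing (atomic).
pell : (s → t) — no; glim wants s, and pell wants s.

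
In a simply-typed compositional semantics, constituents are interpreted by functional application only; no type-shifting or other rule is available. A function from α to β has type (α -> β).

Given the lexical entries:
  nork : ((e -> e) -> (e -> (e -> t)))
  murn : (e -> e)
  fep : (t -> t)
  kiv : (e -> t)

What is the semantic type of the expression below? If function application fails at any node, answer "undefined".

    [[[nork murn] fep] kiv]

At [nork murn], nork : ((e -> e) -> (e -> (e -> t))) takes murn : (e -> e), giving (e -> (e -> t)).
At [[nork murn] fep]: neither (e -> (e -> t)) nor (t -> t) can take the other as argument; the node is ill-typed.

undefined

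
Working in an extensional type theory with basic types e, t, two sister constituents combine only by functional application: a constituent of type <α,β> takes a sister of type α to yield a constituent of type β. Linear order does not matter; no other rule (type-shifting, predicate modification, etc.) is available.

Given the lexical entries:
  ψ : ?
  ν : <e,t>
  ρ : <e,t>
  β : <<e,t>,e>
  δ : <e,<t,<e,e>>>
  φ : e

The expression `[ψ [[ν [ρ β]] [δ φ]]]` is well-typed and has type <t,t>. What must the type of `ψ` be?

[ψ [[ν [ρ β]] [δ φ]]] must have type <t,t>. The sister [[ν [ρ β]] [δ φ]] has type <e,e>; that is not a function onto <t,t>, so ψ must be the functor, of type <<e,e>,<t,t>>.

<<e,e>,<t,t>>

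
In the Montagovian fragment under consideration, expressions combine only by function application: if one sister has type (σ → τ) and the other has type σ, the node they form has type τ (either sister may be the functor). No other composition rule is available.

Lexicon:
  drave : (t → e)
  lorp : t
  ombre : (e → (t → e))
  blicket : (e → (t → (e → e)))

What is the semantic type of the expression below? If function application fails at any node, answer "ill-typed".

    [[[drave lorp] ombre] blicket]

ill-typed

[drave lorp]: functor drave : (t → e), argument lorp : t; result e.
[[drave lorp] ombre]: functor ombre : (e → (t → e)), argument [drave lorp] : e; result (t → e).
At [[[drave lorp] ombre] blicket]: neither (t → e) nor (e → (t → (e → e))) can take the other as argument; the node is ill-typed.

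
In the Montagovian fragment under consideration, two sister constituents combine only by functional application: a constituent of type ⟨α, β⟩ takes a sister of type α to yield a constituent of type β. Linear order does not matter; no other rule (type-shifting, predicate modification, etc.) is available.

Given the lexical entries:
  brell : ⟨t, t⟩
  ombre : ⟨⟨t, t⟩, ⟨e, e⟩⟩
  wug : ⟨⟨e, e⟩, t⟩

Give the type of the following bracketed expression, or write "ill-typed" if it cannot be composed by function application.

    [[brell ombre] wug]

t

[brell ombre]: ombre is ⟨⟨t, t⟩, ⟨e, e⟩⟩, brell is ⟨t, t⟩; result ⟨e, e⟩.
[[brell ombre] wug]: wug is ⟨⟨e, e⟩, t⟩, [brell ombre] is ⟨e, e⟩; result t.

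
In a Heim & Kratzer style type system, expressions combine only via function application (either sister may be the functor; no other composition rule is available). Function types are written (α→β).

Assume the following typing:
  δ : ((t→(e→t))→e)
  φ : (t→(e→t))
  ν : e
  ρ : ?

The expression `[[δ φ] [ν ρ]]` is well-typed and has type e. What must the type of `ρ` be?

(e→(e→e))

For [[δ φ] [ν ρ]] to have type e with [δ φ] of type e, [ν ρ] must be the function: [ν ρ] : (e→e).
For [ν ρ] to have type (e→e) with ν of type e, ρ must be the function: ρ : (e→(e→e)).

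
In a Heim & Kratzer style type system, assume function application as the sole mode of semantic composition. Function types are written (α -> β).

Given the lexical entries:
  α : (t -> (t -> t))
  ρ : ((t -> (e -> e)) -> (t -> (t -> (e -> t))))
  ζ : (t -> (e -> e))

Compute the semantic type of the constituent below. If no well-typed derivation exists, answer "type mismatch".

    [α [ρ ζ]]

type mismatch

[ρ ζ]: ρ is ((t -> (e -> e)) -> (t -> (t -> (e -> t)))), ζ is (t -> (e -> e)); result (t -> (t -> (e -> t))).
[α [ρ ζ]]: (t -> (t -> t)) with (t -> (t -> (e -> t))) — neither is a function whose domain matches the other; composition fails here.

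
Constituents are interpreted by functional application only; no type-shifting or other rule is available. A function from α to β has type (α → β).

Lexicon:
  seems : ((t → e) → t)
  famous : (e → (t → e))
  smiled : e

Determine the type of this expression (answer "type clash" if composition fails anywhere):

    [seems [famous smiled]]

[famous smiled]: functor famous : (e → (t → e)), argument smiled : e; result (t → e).
[seems [famous smiled]]: functor seems : ((t → e) → t), argument [famous smiled] : (t → e); result t.

t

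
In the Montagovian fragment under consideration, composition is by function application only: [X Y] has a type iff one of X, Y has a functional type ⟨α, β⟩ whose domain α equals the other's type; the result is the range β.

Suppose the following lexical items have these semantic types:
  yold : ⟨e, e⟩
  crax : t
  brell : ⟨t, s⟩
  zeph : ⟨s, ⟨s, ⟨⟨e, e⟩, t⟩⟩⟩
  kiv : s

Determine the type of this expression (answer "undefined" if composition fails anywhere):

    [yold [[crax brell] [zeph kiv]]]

t

[crax brell] — brell of type ⟨t, s⟩ combines with crax of type t: type s.
[zeph kiv] — zeph of type ⟨s, ⟨s, ⟨⟨e, e⟩, t⟩⟩⟩ combines with kiv of type s: type ⟨s, ⟨⟨e, e⟩, t⟩⟩.
[[crax brell] [zeph kiv]] — [zeph kiv] of type ⟨s, ⟨⟨e, e⟩, t⟩⟩ combines with [crax brell] of type s: type ⟨⟨e, e⟩, t⟩.
[yold [[crax brell] [zeph kiv]]] — [[crax brell] [zeph kiv]] of type ⟨⟨e, e⟩, t⟩ combines with yold of type ⟨e, e⟩: type t.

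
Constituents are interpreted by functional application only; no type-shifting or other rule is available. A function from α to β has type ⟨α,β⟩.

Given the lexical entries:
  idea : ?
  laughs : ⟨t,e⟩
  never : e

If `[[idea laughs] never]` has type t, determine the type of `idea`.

⟨⟨t,e⟩,⟨e,t⟩⟩

For [[idea laughs] never] to have type t with never of type e, [idea laughs] must be the function: [idea laughs] : ⟨e,t⟩.
For [idea laughs] to have type ⟨e,t⟩ with laughs of type ⟨t,e⟩, idea must be the function: idea : ⟨⟨t,e⟩,⟨e,t⟩⟩.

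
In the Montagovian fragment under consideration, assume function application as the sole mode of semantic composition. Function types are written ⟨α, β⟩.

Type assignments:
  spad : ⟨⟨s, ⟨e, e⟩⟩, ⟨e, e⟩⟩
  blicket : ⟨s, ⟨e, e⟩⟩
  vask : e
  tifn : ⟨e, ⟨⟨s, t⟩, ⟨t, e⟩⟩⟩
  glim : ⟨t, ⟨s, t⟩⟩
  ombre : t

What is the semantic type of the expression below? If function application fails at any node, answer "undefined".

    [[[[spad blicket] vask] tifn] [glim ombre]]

[spad blicket] — spad of type ⟨⟨s, ⟨e, e⟩⟩, ⟨e, e⟩⟩ combines with blicket of type ⟨s, ⟨e, e⟩⟩: type ⟨e, e⟩.
[[spad blicket] vask] — [spad blicket] of type ⟨e, e⟩ combines with vask of type e: type e.
[[[spad blicket] vask] tifn] — tifn of type ⟨e, ⟨⟨s, t⟩, ⟨t, e⟩⟩⟩ combines with [[spad blicket] vask] of type e: type ⟨⟨s, t⟩, ⟨t, e⟩⟩.
[glim ombre] — glim of type ⟨t, ⟨s, t⟩⟩ combines with ombre of type t: type ⟨s, t⟩.
[[[[spad blicket] vask] tifn] [glim ombre]] — [[[spad blicket] vask] tifn] of type ⟨⟨s, t⟩, ⟨t, e⟩⟩ combines with [glim ombre] of type ⟨s, t⟩: type ⟨t, e⟩.

⟨t, e⟩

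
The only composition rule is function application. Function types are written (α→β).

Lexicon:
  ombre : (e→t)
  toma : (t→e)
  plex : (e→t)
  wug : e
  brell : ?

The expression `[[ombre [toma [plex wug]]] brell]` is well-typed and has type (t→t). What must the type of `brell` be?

(t→(t→t))

At [[ombre [toma [plex wug]]] brell] (required: (t→t)): [ombre [toma [plex wug]]] is t, which is not a function with range (t→t); hence brell is the functor — type (t→(t→t)).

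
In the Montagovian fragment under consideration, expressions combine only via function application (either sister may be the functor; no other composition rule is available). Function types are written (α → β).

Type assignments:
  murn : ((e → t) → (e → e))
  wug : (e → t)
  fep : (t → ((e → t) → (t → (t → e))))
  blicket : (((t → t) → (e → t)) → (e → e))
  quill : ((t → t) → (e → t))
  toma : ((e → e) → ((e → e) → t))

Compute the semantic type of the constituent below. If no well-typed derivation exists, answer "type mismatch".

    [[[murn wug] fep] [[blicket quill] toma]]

[murn wug] — murn of type ((e → t) → (e → e)) combines with wug of type (e → t): type (e → e).
At [[murn wug] fep]: neither (e → e) nor (t → ((e → t) → (t → (t → e)))) can take the other as argument; the node is ill-typed.

type mismatch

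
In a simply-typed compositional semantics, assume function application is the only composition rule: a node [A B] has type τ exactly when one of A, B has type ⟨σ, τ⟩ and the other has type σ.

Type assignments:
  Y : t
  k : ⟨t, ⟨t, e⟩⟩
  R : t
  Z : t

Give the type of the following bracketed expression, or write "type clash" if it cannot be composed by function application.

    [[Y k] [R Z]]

type clash

At [Y k], k : ⟨t, ⟨t, e⟩⟩ takes Y : t, giving ⟨t, e⟩.
[R Z]: t and t cannot combine by function application — type clash.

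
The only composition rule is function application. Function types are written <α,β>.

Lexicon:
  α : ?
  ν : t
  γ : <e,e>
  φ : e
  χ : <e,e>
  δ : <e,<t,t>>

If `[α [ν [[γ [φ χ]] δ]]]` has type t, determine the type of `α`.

[α [ν [[γ [φ χ]] δ]]] is required to be t. [ν [[γ [φ χ]] δ]] : t cannot yield t as functor, so α : <t,t>.

<t,t>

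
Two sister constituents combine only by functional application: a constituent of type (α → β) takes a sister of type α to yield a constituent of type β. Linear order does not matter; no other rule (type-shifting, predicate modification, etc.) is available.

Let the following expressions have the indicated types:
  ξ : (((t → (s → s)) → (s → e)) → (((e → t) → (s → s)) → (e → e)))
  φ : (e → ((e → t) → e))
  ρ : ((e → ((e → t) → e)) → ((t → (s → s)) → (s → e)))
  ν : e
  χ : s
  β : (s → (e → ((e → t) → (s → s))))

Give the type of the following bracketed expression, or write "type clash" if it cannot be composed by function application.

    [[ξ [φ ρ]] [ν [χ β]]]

(e → e)

[φ ρ]: ((e → ((e → t) → e)) → ((t → (s → s)) → (s → e))) applied to (e → ((e → t) → e)) yields ((t → (s → s)) → (s → e)).
[ξ [φ ρ]]: (((t → (s → s)) → (s → e)) → (((e → t) → (s → s)) → (e → e))) applied to ((t → (s → s)) → (s → e)) yields (((e → t) → (s → s)) → (e → e)).
[χ β]: (s → (e → ((e → t) → (s → s)))) applied to s yields (e → ((e → t) → (s → s))).
[ν [χ β]]: (e → ((e → t) → (s → s))) applied to e yields ((e → t) → (s → s)).
[[ξ [φ ρ]] [ν [χ β]]]: (((e → t) → (s → s)) → (e → e)) applied to ((e → t) → (s → s)) yields (e → e).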